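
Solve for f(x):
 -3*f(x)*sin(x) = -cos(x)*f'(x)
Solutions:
 f(x) = C1/cos(x)^3


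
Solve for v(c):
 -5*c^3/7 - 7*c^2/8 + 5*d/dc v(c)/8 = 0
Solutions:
 v(c) = C1 + 2*c^4/7 + 7*c^3/15


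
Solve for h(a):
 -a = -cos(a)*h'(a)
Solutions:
 h(a) = C1 + Integral(a/cos(a), a)


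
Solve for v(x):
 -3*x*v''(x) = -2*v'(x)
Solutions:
 v(x) = C1 + C2*x^(5/3)


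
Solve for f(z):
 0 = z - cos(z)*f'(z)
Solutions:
 f(z) = C1 + Integral(z/cos(z), z)


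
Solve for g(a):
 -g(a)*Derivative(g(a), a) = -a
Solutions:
 g(a) = -sqrt(C1 + a^2)
 g(a) = sqrt(C1 + a^2)


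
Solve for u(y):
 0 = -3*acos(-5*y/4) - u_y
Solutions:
 u(y) = C1 - 3*y*acos(-5*y/4) - 3*sqrt(16 - 25*y^2)/5


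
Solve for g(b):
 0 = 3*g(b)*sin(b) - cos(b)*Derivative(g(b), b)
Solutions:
 g(b) = C1/cos(b)^3


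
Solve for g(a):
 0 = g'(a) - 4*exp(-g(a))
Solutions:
 g(a) = log(C1 + 4*a)


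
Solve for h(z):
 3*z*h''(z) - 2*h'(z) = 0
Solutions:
 h(z) = C1 + C2*z^(5/3)


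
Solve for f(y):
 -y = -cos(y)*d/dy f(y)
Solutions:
 f(y) = C1 + Integral(y/cos(y), y)


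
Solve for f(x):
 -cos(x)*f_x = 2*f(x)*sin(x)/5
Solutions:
 f(x) = C1*cos(x)^(2/5)


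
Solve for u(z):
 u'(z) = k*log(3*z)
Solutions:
 u(z) = C1 + k*z*log(z) - k*z + k*z*log(3)


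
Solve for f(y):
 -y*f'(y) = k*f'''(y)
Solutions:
 f(y) = C1 + Integral(C2*airyai(y*(-1/k)^(1/3)) + C3*airybi(y*(-1/k)^(1/3)), y)


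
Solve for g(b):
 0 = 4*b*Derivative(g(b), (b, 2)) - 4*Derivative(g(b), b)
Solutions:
 g(b) = C1 + C2*b^2


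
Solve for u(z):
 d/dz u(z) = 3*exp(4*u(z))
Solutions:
 u(z) = log(-(-1/(C1 + 12*z))^(1/4))
 u(z) = log(-1/(C1 + 12*z))/4
 u(z) = log(-I*(-1/(C1 + 12*z))^(1/4))
 u(z) = log(I*(-1/(C1 + 12*z))^(1/4))


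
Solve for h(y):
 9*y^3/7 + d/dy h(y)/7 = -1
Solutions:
 h(y) = C1 - 9*y^4/4 - 7*y


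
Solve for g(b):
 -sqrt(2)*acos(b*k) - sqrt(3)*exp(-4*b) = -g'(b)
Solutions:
 g(b) = C1 - Piecewise((-sqrt(2)*b*acos(b*k) + sqrt(3)*exp(-4*b)/4 + sqrt(2)*sqrt(-b^2*k^2 + 1)/k, Ne(k, 0)), (-sqrt(2)*pi*b/2 + sqrt(3)*exp(-4*b)/4, True))


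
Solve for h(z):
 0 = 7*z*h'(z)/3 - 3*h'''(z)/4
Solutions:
 h(z) = C1 + Integral(C2*airyai(84^(1/3)*z/3) + C3*airybi(84^(1/3)*z/3), z)


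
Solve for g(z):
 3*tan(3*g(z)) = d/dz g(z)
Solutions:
 g(z) = -asin(C1*exp(9*z))/3 + pi/3
 g(z) = asin(C1*exp(9*z))/3


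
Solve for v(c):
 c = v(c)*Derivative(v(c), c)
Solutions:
 v(c) = -sqrt(C1 + c^2)
 v(c) = sqrt(C1 + c^2)


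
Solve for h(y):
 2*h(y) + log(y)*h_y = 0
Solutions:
 h(y) = C1*exp(-2*li(y))


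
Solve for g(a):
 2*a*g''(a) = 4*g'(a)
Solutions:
 g(a) = C1 + C2*a^3


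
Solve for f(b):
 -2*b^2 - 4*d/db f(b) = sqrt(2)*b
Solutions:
 f(b) = C1 - b^3/6 - sqrt(2)*b^2/8


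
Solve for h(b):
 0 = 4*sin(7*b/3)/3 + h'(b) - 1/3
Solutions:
 h(b) = C1 + b/3 + 4*cos(7*b/3)/7


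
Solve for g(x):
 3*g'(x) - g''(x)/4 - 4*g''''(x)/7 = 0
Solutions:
 g(x) = C1 + C2*exp(21^(1/3)*x*(-(216 + sqrt(46677))^(1/3) + 21^(1/3)/(216 + sqrt(46677))^(1/3))/24)*sin(3^(1/6)*7^(1/3)*x*(3*7^(1/3)/(216 + sqrt(46677))^(1/3) + 3^(2/3)*(216 + sqrt(46677))^(1/3))/24) + C3*exp(21^(1/3)*x*(-(216 + sqrt(46677))^(1/3) + 21^(1/3)/(216 + sqrt(46677))^(1/3))/24)*cos(3^(1/6)*7^(1/3)*x*(3*7^(1/3)/(216 + sqrt(46677))^(1/3) + 3^(2/3)*(216 + sqrt(46677))^(1/3))/24) + C4*exp(-21^(1/3)*x*(-(216 + sqrt(46677))^(1/3) + 21^(1/3)/(216 + sqrt(46677))^(1/3))/12)


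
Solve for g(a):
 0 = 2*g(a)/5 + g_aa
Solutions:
 g(a) = C1*sin(sqrt(10)*a/5) + C2*cos(sqrt(10)*a/5)


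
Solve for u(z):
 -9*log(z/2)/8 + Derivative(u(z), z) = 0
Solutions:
 u(z) = C1 + 9*z*log(z)/8 - 9*z/8 - 9*z*log(2)/8


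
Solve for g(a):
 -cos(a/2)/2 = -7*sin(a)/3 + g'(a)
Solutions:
 g(a) = C1 - sin(a/2) - 7*cos(a)/3


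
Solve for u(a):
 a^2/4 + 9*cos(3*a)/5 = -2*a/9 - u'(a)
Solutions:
 u(a) = C1 - a^3/12 - a^2/9 - 3*sin(3*a)/5


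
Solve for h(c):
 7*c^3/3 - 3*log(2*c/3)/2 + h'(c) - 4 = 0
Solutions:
 h(c) = C1 - 7*c^4/12 + 3*c*log(c)/2 - 2*c*log(3) + c*log(2) + c*log(6)/2 + 5*c/2


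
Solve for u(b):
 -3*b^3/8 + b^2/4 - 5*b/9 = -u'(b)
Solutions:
 u(b) = C1 + 3*b^4/32 - b^3/12 + 5*b^2/18


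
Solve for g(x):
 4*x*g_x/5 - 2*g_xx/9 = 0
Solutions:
 g(x) = C1 + C2*erfi(3*sqrt(5)*x/5)


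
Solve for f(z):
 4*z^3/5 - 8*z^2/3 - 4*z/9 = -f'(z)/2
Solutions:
 f(z) = C1 - 2*z^4/5 + 16*z^3/9 + 4*z^2/9


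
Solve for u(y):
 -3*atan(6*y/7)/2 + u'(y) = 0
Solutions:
 u(y) = C1 + 3*y*atan(6*y/7)/2 - 7*log(36*y^2 + 49)/8


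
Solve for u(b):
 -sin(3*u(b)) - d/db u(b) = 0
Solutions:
 u(b) = -acos((-C1 - exp(6*b))/(C1 - exp(6*b)))/3 + 2*pi/3
 u(b) = acos((-C1 - exp(6*b))/(C1 - exp(6*b)))/3


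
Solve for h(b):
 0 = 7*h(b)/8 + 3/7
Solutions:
 h(b) = -24/49


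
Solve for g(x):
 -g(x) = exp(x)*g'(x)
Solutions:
 g(x) = C1*exp(exp(-x))


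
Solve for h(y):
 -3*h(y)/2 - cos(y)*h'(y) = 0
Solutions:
 h(y) = C1*(sin(y) - 1)^(3/4)/(sin(y) + 1)^(3/4)


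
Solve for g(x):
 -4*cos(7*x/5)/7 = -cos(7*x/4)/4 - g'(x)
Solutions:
 g(x) = C1 + 20*sin(7*x/5)/49 - sin(7*x/4)/7


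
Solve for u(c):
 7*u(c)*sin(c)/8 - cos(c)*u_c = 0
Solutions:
 u(c) = C1/cos(c)^(7/8)


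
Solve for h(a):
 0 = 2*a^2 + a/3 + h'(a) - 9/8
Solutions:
 h(a) = C1 - 2*a^3/3 - a^2/6 + 9*a/8


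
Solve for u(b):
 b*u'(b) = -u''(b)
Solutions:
 u(b) = C1 + C2*erf(sqrt(2)*b/2)


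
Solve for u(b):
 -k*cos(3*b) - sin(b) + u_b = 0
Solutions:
 u(b) = C1 + k*sin(3*b)/3 - cos(b)


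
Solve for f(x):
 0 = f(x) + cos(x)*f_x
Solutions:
 f(x) = C1*sqrt(sin(x) - 1)/sqrt(sin(x) + 1)


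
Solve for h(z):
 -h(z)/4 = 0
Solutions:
 h(z) = 0


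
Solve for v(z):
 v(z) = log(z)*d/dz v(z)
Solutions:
 v(z) = C1*exp(li(z))


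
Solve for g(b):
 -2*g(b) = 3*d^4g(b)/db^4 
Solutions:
 g(b) = (C1*sin(6^(3/4)*b/6) + C2*cos(6^(3/4)*b/6))*exp(-6^(3/4)*b/6) + (C3*sin(6^(3/4)*b/6) + C4*cos(6^(3/4)*b/6))*exp(6^(3/4)*b/6)


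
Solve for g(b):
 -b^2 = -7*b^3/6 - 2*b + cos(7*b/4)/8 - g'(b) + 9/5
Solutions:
 g(b) = C1 - 7*b^4/24 + b^3/3 - b^2 + 9*b/5 + sin(7*b/4)/14


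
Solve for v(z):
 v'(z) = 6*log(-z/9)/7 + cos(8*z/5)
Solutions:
 v(z) = C1 + 6*z*log(-z)/7 - 12*z*log(3)/7 - 6*z/7 + 5*sin(8*z/5)/8


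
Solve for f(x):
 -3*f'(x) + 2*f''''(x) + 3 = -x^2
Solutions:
 f(x) = C1 + C4*exp(2^(2/3)*3^(1/3)*x/2) + x^3/9 + x + (C2*sin(2^(2/3)*3^(5/6)*x/4) + C3*cos(2^(2/3)*3^(5/6)*x/4))*exp(-2^(2/3)*3^(1/3)*x/4)


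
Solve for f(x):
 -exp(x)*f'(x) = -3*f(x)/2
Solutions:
 f(x) = C1*exp(-3*exp(-x)/2)


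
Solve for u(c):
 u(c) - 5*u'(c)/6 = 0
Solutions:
 u(c) = C1*exp(6*c/5)


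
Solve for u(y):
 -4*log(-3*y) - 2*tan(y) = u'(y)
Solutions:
 u(y) = C1 - 4*y*log(-y) - 4*y*log(3) + 4*y + 2*log(cos(y))


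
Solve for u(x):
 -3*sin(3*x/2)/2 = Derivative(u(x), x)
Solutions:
 u(x) = C1 + cos(3*x/2)


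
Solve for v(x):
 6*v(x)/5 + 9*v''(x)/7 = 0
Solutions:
 v(x) = C1*sin(sqrt(210)*x/15) + C2*cos(sqrt(210)*x/15)


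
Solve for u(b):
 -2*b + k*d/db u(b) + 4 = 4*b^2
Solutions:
 u(b) = C1 + 4*b^3/(3*k) + b^2/k - 4*b/k


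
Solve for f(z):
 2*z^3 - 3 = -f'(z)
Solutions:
 f(z) = C1 - z^4/2 + 3*z


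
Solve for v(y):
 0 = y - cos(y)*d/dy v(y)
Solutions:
 v(y) = C1 + Integral(y/cos(y), y)


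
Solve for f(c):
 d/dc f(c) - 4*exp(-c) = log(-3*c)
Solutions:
 f(c) = C1 + c*log(-c) + c*(-1 + log(3)) - 4*exp(-c)


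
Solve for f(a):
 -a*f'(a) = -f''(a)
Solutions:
 f(a) = C1 + C2*erfi(sqrt(2)*a/2)


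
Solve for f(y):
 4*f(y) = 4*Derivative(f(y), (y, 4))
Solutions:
 f(y) = C1*exp(-y) + C2*exp(y) + C3*sin(y) + C4*cos(y)


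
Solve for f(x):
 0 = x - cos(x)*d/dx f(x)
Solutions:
 f(x) = C1 + Integral(x/cos(x), x)


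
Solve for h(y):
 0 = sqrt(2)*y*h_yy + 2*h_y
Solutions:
 h(y) = C1 + C2*y^(1 - sqrt(2))


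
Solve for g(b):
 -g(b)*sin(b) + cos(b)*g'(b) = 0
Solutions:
 g(b) = C1/cos(b)


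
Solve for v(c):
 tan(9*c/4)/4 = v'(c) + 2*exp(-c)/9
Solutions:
 v(c) = C1 + log(tan(9*c/4)^2 + 1)/18 + 2*exp(-c)/9


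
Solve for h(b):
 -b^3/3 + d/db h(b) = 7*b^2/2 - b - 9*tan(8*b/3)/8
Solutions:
 h(b) = C1 + b^4/12 + 7*b^3/6 - b^2/2 + 27*log(cos(8*b/3))/64


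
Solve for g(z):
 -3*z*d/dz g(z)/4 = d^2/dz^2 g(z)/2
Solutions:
 g(z) = C1 + C2*erf(sqrt(3)*z/2)


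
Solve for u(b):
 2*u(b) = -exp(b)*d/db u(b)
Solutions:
 u(b) = C1*exp(2*exp(-b))


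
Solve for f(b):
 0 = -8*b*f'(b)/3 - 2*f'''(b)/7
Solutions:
 f(b) = C1 + Integral(C2*airyai(-28^(1/3)*3^(2/3)*b/3) + C3*airybi(-28^(1/3)*3^(2/3)*b/3), b)


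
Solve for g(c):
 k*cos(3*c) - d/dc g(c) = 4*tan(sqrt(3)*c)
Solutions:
 g(c) = C1 + k*sin(3*c)/3 + 4*sqrt(3)*log(cos(sqrt(3)*c))/3


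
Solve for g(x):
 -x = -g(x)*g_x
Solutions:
 g(x) = -sqrt(C1 + x^2)
 g(x) = sqrt(C1 + x^2)


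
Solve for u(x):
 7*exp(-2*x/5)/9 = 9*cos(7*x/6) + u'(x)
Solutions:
 u(x) = C1 - 54*sin(7*x/6)/7 - 35*exp(-2*x/5)/18


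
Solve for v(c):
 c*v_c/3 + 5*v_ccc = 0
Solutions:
 v(c) = C1 + Integral(C2*airyai(-15^(2/3)*c/15) + C3*airybi(-15^(2/3)*c/15), c)


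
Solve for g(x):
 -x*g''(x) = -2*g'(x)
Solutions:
 g(x) = C1 + C2*x^3


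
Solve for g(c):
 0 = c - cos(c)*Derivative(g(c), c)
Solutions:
 g(c) = C1 + Integral(c/cos(c), c)


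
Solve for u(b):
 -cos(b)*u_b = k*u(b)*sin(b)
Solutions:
 u(b) = C1*exp(k*log(cos(b)))


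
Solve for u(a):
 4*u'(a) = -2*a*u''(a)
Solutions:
 u(a) = C1 + C2/a


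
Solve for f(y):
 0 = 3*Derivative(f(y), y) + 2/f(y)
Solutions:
 f(y) = -sqrt(C1 - 12*y)/3
 f(y) = sqrt(C1 - 12*y)/3


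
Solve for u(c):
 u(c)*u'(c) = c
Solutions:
 u(c) = -sqrt(C1 + c^2)
 u(c) = sqrt(C1 + c^2)


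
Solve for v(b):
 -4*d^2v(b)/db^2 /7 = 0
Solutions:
 v(b) = C1 + C2*b


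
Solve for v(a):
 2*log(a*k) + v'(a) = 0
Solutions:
 v(a) = C1 - 2*a*log(a*k) + 2*a


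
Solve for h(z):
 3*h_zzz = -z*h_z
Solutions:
 h(z) = C1 + Integral(C2*airyai(-3^(2/3)*z/3) + C3*airybi(-3^(2/3)*z/3), z)


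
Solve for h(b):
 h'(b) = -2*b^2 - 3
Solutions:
 h(b) = C1 - 2*b^3/3 - 3*b


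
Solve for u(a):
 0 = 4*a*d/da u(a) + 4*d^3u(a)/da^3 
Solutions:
 u(a) = C1 + Integral(C2*airyai(-a) + C3*airybi(-a), a)


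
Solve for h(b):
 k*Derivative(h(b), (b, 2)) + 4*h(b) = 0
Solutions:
 h(b) = C1*exp(-2*b*sqrt(-1/k)) + C2*exp(2*b*sqrt(-1/k))


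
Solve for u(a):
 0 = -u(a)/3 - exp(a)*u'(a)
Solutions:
 u(a) = C1*exp(exp(-a)/3)


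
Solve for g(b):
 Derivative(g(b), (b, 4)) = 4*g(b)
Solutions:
 g(b) = C1*exp(-sqrt(2)*b) + C2*exp(sqrt(2)*b) + C3*sin(sqrt(2)*b) + C4*cos(sqrt(2)*b)


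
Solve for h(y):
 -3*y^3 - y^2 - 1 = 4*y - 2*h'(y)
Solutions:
 h(y) = C1 + 3*y^4/8 + y^3/6 + y^2 + y/2


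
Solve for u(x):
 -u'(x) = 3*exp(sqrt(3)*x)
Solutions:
 u(x) = C1 - sqrt(3)*exp(sqrt(3)*x)


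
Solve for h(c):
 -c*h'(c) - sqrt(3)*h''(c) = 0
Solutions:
 h(c) = C1 + C2*erf(sqrt(2)*3^(3/4)*c/6)


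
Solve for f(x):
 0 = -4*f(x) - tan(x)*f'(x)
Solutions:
 f(x) = C1/sin(x)^4


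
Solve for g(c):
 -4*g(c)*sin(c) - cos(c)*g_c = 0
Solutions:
 g(c) = C1*cos(c)^4


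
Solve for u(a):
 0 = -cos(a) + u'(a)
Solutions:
 u(a) = C1 + sin(a)


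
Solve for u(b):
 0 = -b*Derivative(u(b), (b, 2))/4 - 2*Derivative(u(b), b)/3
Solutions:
 u(b) = C1 + C2/b^(5/3)


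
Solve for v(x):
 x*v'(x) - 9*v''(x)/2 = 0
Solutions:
 v(x) = C1 + C2*erfi(x/3)


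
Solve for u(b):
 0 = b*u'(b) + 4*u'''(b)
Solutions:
 u(b) = C1 + Integral(C2*airyai(-2^(1/3)*b/2) + C3*airybi(-2^(1/3)*b/2), b)


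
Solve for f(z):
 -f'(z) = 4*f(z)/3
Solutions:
 f(z) = C1*exp(-4*z/3)


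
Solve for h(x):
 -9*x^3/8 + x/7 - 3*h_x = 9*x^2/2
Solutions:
 h(x) = C1 - 3*x^4/32 - x^3/2 + x^2/42


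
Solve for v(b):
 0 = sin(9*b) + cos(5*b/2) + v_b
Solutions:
 v(b) = C1 - 2*sin(5*b/2)/5 + cos(9*b)/9


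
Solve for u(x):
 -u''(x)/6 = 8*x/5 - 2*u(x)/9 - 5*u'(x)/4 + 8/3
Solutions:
 u(x) = C1*exp(x*(45 - sqrt(2217))/12) + C2*exp(x*(45 + sqrt(2217))/12) + 36*x/5 - 57/2


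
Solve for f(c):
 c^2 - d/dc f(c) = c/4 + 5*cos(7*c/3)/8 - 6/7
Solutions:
 f(c) = C1 + c^3/3 - c^2/8 + 6*c/7 - 15*sin(7*c/3)/56


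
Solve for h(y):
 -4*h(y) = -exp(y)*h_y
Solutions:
 h(y) = C1*exp(-4*exp(-y))


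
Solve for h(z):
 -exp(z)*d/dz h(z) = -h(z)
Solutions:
 h(z) = C1*exp(-exp(-z))


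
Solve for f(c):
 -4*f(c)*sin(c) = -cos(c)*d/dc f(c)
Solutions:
 f(c) = C1/cos(c)^4


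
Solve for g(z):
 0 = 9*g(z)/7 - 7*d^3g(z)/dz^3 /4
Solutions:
 g(z) = C3*exp(6^(2/3)*7^(1/3)*z/7) + (C1*sin(3*2^(2/3)*3^(1/6)*7^(1/3)*z/14) + C2*cos(3*2^(2/3)*3^(1/6)*7^(1/3)*z/14))*exp(-6^(2/3)*7^(1/3)*z/14)


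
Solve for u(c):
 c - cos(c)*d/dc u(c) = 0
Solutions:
 u(c) = C1 + Integral(c/cos(c), c)


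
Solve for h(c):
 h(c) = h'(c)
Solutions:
 h(c) = C1*exp(c)


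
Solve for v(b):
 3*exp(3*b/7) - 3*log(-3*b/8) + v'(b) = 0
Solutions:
 v(b) = C1 + 3*b*log(-b) + 3*b*(-3*log(2) - 1 + log(3)) - 7*exp(3*b/7)


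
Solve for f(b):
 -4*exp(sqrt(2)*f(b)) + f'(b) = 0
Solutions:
 f(b) = sqrt(2)*(2*log(-1/(C1 + 4*b)) - log(2))/4


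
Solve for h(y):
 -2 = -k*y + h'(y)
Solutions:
 h(y) = C1 + k*y^2/2 - 2*y


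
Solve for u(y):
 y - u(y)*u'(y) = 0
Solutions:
 u(y) = -sqrt(C1 + y^2)
 u(y) = sqrt(C1 + y^2)


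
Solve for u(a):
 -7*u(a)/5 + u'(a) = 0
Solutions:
 u(a) = C1*exp(7*a/5)


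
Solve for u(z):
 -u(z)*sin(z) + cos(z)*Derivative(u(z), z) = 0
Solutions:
 u(z) = C1/cos(z)


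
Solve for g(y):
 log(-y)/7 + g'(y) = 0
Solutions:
 g(y) = C1 - y*log(-y)/7 + y/7


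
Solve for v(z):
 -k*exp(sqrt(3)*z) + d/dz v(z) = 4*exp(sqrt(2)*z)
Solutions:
 v(z) = C1 + sqrt(3)*k*exp(sqrt(3)*z)/3 + 2*sqrt(2)*exp(sqrt(2)*z)


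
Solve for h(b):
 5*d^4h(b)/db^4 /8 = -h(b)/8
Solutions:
 h(b) = (C1*sin(sqrt(2)*5^(3/4)*b/10) + C2*cos(sqrt(2)*5^(3/4)*b/10))*exp(-sqrt(2)*5^(3/4)*b/10) + (C3*sin(sqrt(2)*5^(3/4)*b/10) + C4*cos(sqrt(2)*5^(3/4)*b/10))*exp(sqrt(2)*5^(3/4)*b/10)


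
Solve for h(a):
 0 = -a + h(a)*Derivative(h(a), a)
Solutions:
 h(a) = -sqrt(C1 + a^2)
 h(a) = sqrt(C1 + a^2)


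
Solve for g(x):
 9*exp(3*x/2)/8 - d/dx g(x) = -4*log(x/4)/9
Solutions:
 g(x) = C1 + 4*x*log(x)/9 + 4*x*(-2*log(2) - 1)/9 + 3*exp(3*x/2)/4


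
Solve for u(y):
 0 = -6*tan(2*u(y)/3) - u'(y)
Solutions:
 u(y) = -3*asin(C1*exp(-4*y))/2 + 3*pi/2
 u(y) = 3*asin(C1*exp(-4*y))/2


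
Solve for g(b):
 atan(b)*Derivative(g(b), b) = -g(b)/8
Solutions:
 g(b) = C1*exp(-Integral(1/atan(b), b)/8)


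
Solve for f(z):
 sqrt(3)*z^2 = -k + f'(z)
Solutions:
 f(z) = C1 + k*z + sqrt(3)*z^3/3


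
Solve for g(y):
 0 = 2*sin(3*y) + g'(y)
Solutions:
 g(y) = C1 + 2*cos(3*y)/3


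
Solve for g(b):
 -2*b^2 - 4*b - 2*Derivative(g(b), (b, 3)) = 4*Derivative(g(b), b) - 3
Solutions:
 g(b) = C1 + C2*sin(sqrt(2)*b) + C3*cos(sqrt(2)*b) - b^3/6 - b^2/2 + 5*b/4


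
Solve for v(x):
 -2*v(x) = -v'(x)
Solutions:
 v(x) = C1*exp(2*x)


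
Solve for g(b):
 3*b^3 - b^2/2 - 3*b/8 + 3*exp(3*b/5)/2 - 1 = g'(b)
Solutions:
 g(b) = C1 + 3*b^4/4 - b^3/6 - 3*b^2/16 - b + 5*exp(3*b/5)/2


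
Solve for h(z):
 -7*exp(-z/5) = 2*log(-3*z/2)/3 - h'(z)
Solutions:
 h(z) = C1 + 2*z*log(-z)/3 + 2*z*(-1 - log(2) + log(3))/3 - 35*exp(-z/5)


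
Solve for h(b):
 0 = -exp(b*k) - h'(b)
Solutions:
 h(b) = C1 - exp(b*k)/k


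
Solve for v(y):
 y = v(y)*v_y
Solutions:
 v(y) = -sqrt(C1 + y^2)
 v(y) = sqrt(C1 + y^2)


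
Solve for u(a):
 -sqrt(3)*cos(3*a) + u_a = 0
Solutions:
 u(a) = C1 + sqrt(3)*sin(3*a)/3


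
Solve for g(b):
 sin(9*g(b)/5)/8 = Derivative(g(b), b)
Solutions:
 -b/8 + 5*log(cos(9*g(b)/5) - 1)/18 - 5*log(cos(9*g(b)/5) + 1)/18 = C1


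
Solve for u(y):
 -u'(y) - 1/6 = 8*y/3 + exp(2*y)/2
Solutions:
 u(y) = C1 - 4*y^2/3 - y/6 - exp(2*y)/4


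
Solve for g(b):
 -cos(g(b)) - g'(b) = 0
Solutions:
 g(b) = pi - asin((C1 + exp(2*b))/(C1 - exp(2*b)))
 g(b) = asin((C1 + exp(2*b))/(C1 - exp(2*b)))


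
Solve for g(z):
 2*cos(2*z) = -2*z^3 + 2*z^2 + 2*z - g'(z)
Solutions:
 g(z) = C1 - z^4/2 + 2*z^3/3 + z^2 - sin(2*z)


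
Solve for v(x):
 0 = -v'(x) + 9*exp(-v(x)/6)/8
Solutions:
 v(x) = 6*log(C1 + 3*x/16)


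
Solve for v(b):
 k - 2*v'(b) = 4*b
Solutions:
 v(b) = C1 - b^2 + b*k/2


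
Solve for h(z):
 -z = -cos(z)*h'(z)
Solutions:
 h(z) = C1 + Integral(z/cos(z), z)


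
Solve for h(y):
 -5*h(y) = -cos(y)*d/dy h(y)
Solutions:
 h(y) = C1*sqrt(sin(y) + 1)*(sin(y)^2 + 2*sin(y) + 1)/(sqrt(sin(y) - 1)*(sin(y)^2 - 2*sin(y) + 1))


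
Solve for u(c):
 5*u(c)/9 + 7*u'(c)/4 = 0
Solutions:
 u(c) = C1*exp(-20*c/63)


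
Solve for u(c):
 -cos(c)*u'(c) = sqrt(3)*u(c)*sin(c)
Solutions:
 u(c) = C1*cos(c)^(sqrt(3))


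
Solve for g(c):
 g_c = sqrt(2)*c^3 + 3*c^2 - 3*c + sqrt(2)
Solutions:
 g(c) = C1 + sqrt(2)*c^4/4 + c^3 - 3*c^2/2 + sqrt(2)*c


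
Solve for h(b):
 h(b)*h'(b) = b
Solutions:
 h(b) = -sqrt(C1 + b^2)
 h(b) = sqrt(C1 + b^2)


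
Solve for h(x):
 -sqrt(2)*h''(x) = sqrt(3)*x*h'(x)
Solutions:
 h(x) = C1 + C2*erf(6^(1/4)*x/2)


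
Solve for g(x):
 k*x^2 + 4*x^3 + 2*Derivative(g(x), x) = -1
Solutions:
 g(x) = C1 - k*x^3/6 - x^4/2 - x/2


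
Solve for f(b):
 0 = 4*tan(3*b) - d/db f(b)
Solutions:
 f(b) = C1 - 4*log(cos(3*b))/3


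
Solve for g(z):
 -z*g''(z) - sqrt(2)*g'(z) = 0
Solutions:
 g(z) = C1 + C2*z^(1 - sqrt(2))


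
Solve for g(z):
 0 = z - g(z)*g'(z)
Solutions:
 g(z) = -sqrt(C1 + z^2)
 g(z) = sqrt(C1 + z^2)


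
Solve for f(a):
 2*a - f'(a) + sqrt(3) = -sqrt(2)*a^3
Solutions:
 f(a) = C1 + sqrt(2)*a^4/4 + a^2 + sqrt(3)*a


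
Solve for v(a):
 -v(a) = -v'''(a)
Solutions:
 v(a) = C3*exp(a) + (C1*sin(sqrt(3)*a/2) + C2*cos(sqrt(3)*a/2))*exp(-a/2)


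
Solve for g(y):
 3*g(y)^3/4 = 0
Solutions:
 g(y) = 0


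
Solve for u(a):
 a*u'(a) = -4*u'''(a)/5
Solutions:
 u(a) = C1 + Integral(C2*airyai(-10^(1/3)*a/2) + C3*airybi(-10^(1/3)*a/2), a)


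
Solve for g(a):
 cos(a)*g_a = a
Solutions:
 g(a) = C1 + Integral(a/cos(a), a)


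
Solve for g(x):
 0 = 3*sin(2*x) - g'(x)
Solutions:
 g(x) = C1 - 3*cos(2*x)/2


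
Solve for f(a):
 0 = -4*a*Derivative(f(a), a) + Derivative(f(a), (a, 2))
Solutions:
 f(a) = C1 + C2*erfi(sqrt(2)*a)


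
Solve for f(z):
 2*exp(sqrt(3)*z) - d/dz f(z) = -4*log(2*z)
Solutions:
 f(z) = C1 + 4*z*log(z) + 4*z*(-1 + log(2)) + 2*sqrt(3)*exp(sqrt(3)*z)/3


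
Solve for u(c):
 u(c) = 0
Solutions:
 u(c) = 0


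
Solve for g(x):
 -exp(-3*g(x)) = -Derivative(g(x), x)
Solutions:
 g(x) = log(C1 + 3*x)/3
 g(x) = log((-3^(1/3) - 3^(5/6)*I)*(C1 + x)^(1/3)/2)
 g(x) = log((-3^(1/3) + 3^(5/6)*I)*(C1 + x)^(1/3)/2)


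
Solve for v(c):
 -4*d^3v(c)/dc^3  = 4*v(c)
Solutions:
 v(c) = C3*exp(-c) + (C1*sin(sqrt(3)*c/2) + C2*cos(sqrt(3)*c/2))*exp(c/2)


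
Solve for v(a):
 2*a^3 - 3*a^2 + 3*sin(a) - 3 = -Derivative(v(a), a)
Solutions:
 v(a) = C1 - a^4/2 + a^3 + 3*a + 3*cos(a)


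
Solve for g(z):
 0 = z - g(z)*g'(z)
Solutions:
 g(z) = -sqrt(C1 + z^2)
 g(z) = sqrt(C1 + z^2)


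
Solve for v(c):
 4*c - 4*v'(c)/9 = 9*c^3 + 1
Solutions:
 v(c) = C1 - 81*c^4/16 + 9*c^2/2 - 9*c/4


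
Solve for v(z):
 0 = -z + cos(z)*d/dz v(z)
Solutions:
 v(z) = C1 + Integral(z/cos(z), z)


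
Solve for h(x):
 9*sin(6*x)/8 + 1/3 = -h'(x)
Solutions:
 h(x) = C1 - x/3 + 3*cos(6*x)/16


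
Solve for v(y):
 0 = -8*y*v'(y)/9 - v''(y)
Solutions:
 v(y) = C1 + C2*erf(2*y/3)


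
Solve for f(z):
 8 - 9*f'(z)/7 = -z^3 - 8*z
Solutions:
 f(z) = C1 + 7*z^4/36 + 28*z^2/9 + 56*z/9


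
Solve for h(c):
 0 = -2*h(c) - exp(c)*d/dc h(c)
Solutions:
 h(c) = C1*exp(2*exp(-c))


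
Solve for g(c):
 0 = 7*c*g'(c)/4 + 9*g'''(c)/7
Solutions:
 g(c) = C1 + Integral(C2*airyai(-6^(1/3)*7^(2/3)*c/6) + C3*airybi(-6^(1/3)*7^(2/3)*c/6), c)


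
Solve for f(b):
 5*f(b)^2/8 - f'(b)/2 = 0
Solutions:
 f(b) = -4/(C1 + 5*b)


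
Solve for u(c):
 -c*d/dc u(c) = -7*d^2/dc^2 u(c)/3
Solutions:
 u(c) = C1 + C2*erfi(sqrt(42)*c/14)


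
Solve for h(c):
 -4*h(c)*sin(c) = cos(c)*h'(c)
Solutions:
 h(c) = C1*cos(c)^4


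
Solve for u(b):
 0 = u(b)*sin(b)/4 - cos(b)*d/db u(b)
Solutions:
 u(b) = C1/cos(b)^(1/4)


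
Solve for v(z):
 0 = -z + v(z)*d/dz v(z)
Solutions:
 v(z) = -sqrt(C1 + z^2)
 v(z) = sqrt(C1 + z^2)


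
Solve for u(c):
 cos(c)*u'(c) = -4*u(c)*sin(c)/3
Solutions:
 u(c) = C1*cos(c)^(4/3)


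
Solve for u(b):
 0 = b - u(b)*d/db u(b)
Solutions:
 u(b) = -sqrt(C1 + b^2)
 u(b) = sqrt(C1 + b^2)


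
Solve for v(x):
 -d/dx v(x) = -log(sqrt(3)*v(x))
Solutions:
 -2*Integral(1/(2*log(_y) + log(3)), (_y, v(x))) = C1 - x


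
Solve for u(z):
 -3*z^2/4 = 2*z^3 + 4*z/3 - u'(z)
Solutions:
 u(z) = C1 + z^4/2 + z^3/4 + 2*z^2/3


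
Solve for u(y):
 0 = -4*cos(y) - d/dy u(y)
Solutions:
 u(y) = C1 - 4*sin(y)


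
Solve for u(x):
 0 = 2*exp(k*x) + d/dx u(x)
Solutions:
 u(x) = C1 - 2*exp(k*x)/k


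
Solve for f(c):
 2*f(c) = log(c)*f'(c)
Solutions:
 f(c) = C1*exp(2*li(c))


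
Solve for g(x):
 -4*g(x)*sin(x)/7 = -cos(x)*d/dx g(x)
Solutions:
 g(x) = C1/cos(x)^(4/7)


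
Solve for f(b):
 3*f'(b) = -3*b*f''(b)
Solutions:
 f(b) = C1 + C2*log(b)


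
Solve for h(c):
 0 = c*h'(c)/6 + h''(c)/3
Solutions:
 h(c) = C1 + C2*erf(c/2)


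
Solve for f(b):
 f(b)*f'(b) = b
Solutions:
 f(b) = -sqrt(C1 + b^2)
 f(b) = sqrt(C1 + b^2)


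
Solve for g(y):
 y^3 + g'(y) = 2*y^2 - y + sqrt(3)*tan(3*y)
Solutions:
 g(y) = C1 - y^4/4 + 2*y^3/3 - y^2/2 - sqrt(3)*log(cos(3*y))/3


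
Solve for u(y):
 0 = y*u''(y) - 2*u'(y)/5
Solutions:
 u(y) = C1 + C2*y^(7/5)


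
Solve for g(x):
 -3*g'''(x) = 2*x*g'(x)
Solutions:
 g(x) = C1 + Integral(C2*airyai(-2^(1/3)*3^(2/3)*x/3) + C3*airybi(-2^(1/3)*3^(2/3)*x/3), x)


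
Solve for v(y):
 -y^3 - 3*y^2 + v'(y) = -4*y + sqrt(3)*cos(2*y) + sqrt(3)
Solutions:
 v(y) = C1 + y^4/4 + y^3 - 2*y^2 + sqrt(3)*(y + sin(y)*cos(y))


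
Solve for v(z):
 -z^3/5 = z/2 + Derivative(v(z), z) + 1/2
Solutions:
 v(z) = C1 - z^4/20 - z^2/4 - z/2


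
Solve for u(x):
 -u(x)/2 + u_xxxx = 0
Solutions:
 u(x) = C1*exp(-2^(3/4)*x/2) + C2*exp(2^(3/4)*x/2) + C3*sin(2^(3/4)*x/2) + C4*cos(2^(3/4)*x/2)


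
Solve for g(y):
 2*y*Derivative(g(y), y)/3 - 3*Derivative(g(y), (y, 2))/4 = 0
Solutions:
 g(y) = C1 + C2*erfi(2*y/3)


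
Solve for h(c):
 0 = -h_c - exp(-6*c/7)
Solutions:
 h(c) = C1 + 7*exp(-6*c/7)/6


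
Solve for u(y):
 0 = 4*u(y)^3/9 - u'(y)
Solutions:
 u(y) = -3*sqrt(2)*sqrt(-1/(C1 + 4*y))/2
 u(y) = 3*sqrt(2)*sqrt(-1/(C1 + 4*y))/2


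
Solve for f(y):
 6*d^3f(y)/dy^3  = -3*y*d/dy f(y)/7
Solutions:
 f(y) = C1 + Integral(C2*airyai(-14^(2/3)*y/14) + C3*airybi(-14^(2/3)*y/14), y)


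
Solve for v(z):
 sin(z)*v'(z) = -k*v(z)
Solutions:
 v(z) = C1*exp(k*(-log(cos(z) - 1) + log(cos(z) + 1))/2)


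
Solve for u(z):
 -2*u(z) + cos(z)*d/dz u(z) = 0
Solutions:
 u(z) = C1*(sin(z) + 1)/(sin(z) - 1)


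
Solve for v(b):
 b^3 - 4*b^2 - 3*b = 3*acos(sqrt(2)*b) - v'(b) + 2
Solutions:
 v(b) = C1 - b^4/4 + 4*b^3/3 + 3*b^2/2 + 3*b*acos(sqrt(2)*b) + 2*b - 3*sqrt(2)*sqrt(1 - 2*b^2)/2


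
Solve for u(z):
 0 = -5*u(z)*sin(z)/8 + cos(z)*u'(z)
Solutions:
 u(z) = C1/cos(z)^(5/8)


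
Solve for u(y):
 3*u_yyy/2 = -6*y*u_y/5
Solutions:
 u(y) = C1 + Integral(C2*airyai(-10^(2/3)*y/5) + C3*airybi(-10^(2/3)*y/5), y)


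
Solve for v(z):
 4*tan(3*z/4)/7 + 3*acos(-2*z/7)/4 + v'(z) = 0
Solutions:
 v(z) = C1 - 3*z*acos(-2*z/7)/4 - 3*sqrt(49 - 4*z^2)/8 + 16*log(cos(3*z/4))/21


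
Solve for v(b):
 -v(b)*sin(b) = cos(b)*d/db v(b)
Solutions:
 v(b) = C1*cos(b)


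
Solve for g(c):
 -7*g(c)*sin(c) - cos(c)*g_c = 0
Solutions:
 g(c) = C1*cos(c)^7


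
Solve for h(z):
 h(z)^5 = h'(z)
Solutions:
 h(z) = -(-1/(C1 + 4*z))^(1/4)
 h(z) = (-1/(C1 + 4*z))^(1/4)
 h(z) = -I*(-1/(C1 + 4*z))^(1/4)
 h(z) = I*(-1/(C1 + 4*z))^(1/4)


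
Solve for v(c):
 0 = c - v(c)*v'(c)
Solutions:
 v(c) = -sqrt(C1 + c^2)
 v(c) = sqrt(C1 + c^2)


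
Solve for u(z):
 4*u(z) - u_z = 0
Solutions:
 u(z) = C1*exp(4*z)


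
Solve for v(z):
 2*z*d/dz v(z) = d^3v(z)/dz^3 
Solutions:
 v(z) = C1 + Integral(C2*airyai(2^(1/3)*z) + C3*airybi(2^(1/3)*z), z)


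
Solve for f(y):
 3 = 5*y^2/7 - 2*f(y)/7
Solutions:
 f(y) = 5*y^2/2 - 21/2


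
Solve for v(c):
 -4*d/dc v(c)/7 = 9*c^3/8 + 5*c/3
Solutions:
 v(c) = C1 - 63*c^4/128 - 35*c^2/24


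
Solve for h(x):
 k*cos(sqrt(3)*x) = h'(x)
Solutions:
 h(x) = C1 + sqrt(3)*k*sin(sqrt(3)*x)/3


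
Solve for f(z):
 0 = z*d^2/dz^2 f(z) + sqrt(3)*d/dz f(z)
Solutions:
 f(z) = C1 + C2*z^(1 - sqrt(3))


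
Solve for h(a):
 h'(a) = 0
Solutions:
 h(a) = C1


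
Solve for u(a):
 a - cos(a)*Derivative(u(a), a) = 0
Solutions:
 u(a) = C1 + Integral(a/cos(a), a)


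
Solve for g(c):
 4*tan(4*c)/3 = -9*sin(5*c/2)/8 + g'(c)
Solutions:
 g(c) = C1 - log(cos(4*c))/3 - 9*cos(5*c/2)/20


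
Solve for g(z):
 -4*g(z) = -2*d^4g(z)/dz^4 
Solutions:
 g(z) = C1*exp(-2^(1/4)*z) + C2*exp(2^(1/4)*z) + C3*sin(2^(1/4)*z) + C4*cos(2^(1/4)*z)


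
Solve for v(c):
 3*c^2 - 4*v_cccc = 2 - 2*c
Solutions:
 v(c) = C1 + C2*c + C3*c^2 + C4*c^3 + c^6/480 + c^5/240 - c^4/48


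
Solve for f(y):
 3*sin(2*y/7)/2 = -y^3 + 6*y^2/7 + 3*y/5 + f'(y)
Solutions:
 f(y) = C1 + y^4/4 - 2*y^3/7 - 3*y^2/10 - 21*cos(2*y/7)/4


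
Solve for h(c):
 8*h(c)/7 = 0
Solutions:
 h(c) = 0


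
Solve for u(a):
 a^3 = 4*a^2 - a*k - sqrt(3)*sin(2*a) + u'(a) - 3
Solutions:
 u(a) = C1 + a^4/4 - 4*a^3/3 + a^2*k/2 + 3*a - sqrt(3)*cos(2*a)/2


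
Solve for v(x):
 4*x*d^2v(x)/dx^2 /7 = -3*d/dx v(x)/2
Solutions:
 v(x) = C1 + C2/x^(13/8)


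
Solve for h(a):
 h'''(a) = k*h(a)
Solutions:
 h(a) = C1*exp(a*k^(1/3)) + C2*exp(a*k^(1/3)*(-1 + sqrt(3)*I)/2) + C3*exp(-a*k^(1/3)*(1 + sqrt(3)*I)/2)


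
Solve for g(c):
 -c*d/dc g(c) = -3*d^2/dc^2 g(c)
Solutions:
 g(c) = C1 + C2*erfi(sqrt(6)*c/6)


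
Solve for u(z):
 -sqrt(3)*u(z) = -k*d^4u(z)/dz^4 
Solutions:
 u(z) = C1*exp(-3^(1/8)*z*(1/k)^(1/4)) + C2*exp(3^(1/8)*z*(1/k)^(1/4)) + C3*exp(-3^(1/8)*I*z*(1/k)^(1/4)) + C4*exp(3^(1/8)*I*z*(1/k)^(1/4))


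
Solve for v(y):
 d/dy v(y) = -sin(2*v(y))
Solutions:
 v(y) = pi - acos((-C1 - exp(4*y))/(C1 - exp(4*y)))/2
 v(y) = acos((-C1 - exp(4*y))/(C1 - exp(4*y)))/2


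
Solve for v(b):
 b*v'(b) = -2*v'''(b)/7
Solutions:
 v(b) = C1 + Integral(C2*airyai(-2^(2/3)*7^(1/3)*b/2) + C3*airybi(-2^(2/3)*7^(1/3)*b/2), b)


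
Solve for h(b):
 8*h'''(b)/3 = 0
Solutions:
 h(b) = C1 + C2*b + C3*b^2


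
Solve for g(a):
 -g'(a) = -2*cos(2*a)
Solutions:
 g(a) = C1 + sin(2*a)


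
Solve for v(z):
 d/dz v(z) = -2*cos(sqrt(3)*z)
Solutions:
 v(z) = C1 - 2*sqrt(3)*sin(sqrt(3)*z)/3


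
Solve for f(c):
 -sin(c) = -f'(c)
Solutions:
 f(c) = C1 - cos(c)


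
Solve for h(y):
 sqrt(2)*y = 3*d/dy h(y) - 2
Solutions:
 h(y) = C1 + sqrt(2)*y^2/6 + 2*y/3


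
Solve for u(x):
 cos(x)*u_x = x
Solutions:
 u(x) = C1 + Integral(x/cos(x), x)


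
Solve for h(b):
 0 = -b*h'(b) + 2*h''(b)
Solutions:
 h(b) = C1 + C2*erfi(b/2)


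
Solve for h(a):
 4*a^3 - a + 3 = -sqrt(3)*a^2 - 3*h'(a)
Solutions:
 h(a) = C1 - a^4/3 - sqrt(3)*a^3/9 + a^2/6 - a


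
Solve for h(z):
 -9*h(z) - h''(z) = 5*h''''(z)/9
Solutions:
 h(z) = (C1*sin(3*5^(3/4)*z*cos(atan(sqrt(19))/2)/5) + C2*cos(3*5^(3/4)*z*cos(atan(sqrt(19))/2)/5))*exp(-3*5^(3/4)*z*sin(atan(sqrt(19))/2)/5) + (C3*sin(3*5^(3/4)*z*cos(atan(sqrt(19))/2)/5) + C4*cos(3*5^(3/4)*z*cos(atan(sqrt(19))/2)/5))*exp(3*5^(3/4)*z*sin(atan(sqrt(19))/2)/5)


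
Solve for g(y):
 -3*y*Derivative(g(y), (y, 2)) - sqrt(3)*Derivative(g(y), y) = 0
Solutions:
 g(y) = C1 + C2*y^(1 - sqrt(3)/3)


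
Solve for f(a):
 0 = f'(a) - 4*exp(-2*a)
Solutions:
 f(a) = C1 - 2*exp(-2*a)


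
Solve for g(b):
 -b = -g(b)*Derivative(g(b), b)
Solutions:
 g(b) = -sqrt(C1 + b^2)
 g(b) = sqrt(C1 + b^2)


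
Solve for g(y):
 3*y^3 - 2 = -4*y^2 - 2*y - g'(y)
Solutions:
 g(y) = C1 - 3*y^4/4 - 4*y^3/3 - y^2 + 2*y


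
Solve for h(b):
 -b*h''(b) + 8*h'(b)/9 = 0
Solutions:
 h(b) = C1 + C2*b^(17/9)


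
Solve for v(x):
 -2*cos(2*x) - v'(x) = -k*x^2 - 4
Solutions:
 v(x) = C1 + k*x^3/3 + 4*x - sin(2*x)


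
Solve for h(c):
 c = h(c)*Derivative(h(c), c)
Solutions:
 h(c) = -sqrt(C1 + c^2)
 h(c) = sqrt(C1 + c^2)


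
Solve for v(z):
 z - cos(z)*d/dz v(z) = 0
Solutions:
 v(z) = C1 + Integral(z/cos(z), z)


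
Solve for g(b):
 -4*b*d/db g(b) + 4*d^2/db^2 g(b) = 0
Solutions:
 g(b) = C1 + C2*erfi(sqrt(2)*b/2)


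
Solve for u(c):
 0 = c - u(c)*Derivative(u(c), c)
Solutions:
 u(c) = -sqrt(C1 + c^2)
 u(c) = sqrt(C1 + c^2)


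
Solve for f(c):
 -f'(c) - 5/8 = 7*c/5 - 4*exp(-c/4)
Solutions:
 f(c) = C1 - 7*c^2/10 - 5*c/8 - 16*exp(-c/4)


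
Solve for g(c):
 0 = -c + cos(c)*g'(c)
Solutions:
 g(c) = C1 + Integral(c/cos(c), c)


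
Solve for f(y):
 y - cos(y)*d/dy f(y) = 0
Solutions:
 f(y) = C1 + Integral(y/cos(y), y)


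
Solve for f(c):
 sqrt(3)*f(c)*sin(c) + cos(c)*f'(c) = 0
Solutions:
 f(c) = C1*cos(c)^(sqrt(3))


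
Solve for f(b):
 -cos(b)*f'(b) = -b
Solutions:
 f(b) = C1 + Integral(b/cos(b), b)


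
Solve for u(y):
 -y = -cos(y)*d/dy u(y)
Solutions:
 u(y) = C1 + Integral(y/cos(y), y)


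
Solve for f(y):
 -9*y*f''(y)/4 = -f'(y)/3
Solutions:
 f(y) = C1 + C2*y^(31/27)


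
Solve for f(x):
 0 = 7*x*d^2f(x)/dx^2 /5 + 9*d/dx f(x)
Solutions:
 f(x) = C1 + C2/x^(38/7)


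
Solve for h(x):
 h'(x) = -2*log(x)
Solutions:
 h(x) = C1 - 2*x*log(x) + 2*x


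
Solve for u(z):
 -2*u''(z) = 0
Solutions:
 u(z) = C1 + C2*z


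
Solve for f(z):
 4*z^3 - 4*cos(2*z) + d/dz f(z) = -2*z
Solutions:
 f(z) = C1 - z^4 - z^2 + 2*sin(2*z)


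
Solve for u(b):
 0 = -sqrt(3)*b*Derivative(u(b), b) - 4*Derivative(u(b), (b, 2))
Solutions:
 u(b) = C1 + C2*erf(sqrt(2)*3^(1/4)*b/4)


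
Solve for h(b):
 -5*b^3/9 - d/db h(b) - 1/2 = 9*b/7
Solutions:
 h(b) = C1 - 5*b^4/36 - 9*b^2/14 - b/2


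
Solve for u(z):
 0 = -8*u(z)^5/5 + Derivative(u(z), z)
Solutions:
 u(z) = -5^(1/4)*(-1/(C1 + 32*z))^(1/4)
 u(z) = 5^(1/4)*(-1/(C1 + 32*z))^(1/4)
 u(z) = -5^(1/4)*I*(-1/(C1 + 32*z))^(1/4)
 u(z) = 5^(1/4)*I*(-1/(C1 + 32*z))^(1/4)


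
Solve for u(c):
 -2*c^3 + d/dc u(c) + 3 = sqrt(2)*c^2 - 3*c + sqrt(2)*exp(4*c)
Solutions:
 u(c) = C1 + c^4/2 + sqrt(2)*c^3/3 - 3*c^2/2 - 3*c + sqrt(2)*exp(4*c)/4


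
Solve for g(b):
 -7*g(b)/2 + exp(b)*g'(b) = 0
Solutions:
 g(b) = C1*exp(-7*exp(-b)/2)


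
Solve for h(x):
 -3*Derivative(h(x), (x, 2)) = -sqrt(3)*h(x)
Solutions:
 h(x) = C1*exp(-3^(3/4)*x/3) + C2*exp(3^(3/4)*x/3)


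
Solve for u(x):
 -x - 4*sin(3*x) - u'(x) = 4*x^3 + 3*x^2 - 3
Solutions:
 u(x) = C1 - x^4 - x^3 - x^2/2 + 3*x + 4*cos(3*x)/3


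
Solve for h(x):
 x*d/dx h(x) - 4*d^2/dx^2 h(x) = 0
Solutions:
 h(x) = C1 + C2*erfi(sqrt(2)*x/4)


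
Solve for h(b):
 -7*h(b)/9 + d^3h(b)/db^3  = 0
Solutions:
 h(b) = C3*exp(21^(1/3)*b/3) + (C1*sin(3^(5/6)*7^(1/3)*b/6) + C2*cos(3^(5/6)*7^(1/3)*b/6))*exp(-21^(1/3)*b/6)


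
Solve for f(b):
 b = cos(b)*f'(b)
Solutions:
 f(b) = C1 + Integral(b/cos(b), b)


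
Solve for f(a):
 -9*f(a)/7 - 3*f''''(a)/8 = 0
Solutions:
 f(a) = (C1*sin(6^(1/4)*7^(3/4)*a/7) + C2*cos(6^(1/4)*7^(3/4)*a/7))*exp(-6^(1/4)*7^(3/4)*a/7) + (C3*sin(6^(1/4)*7^(3/4)*a/7) + C4*cos(6^(1/4)*7^(3/4)*a/7))*exp(6^(1/4)*7^(3/4)*a/7)


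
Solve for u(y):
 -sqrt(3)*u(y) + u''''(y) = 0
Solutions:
 u(y) = C1*exp(-3^(1/8)*y) + C2*exp(3^(1/8)*y) + C3*sin(3^(1/8)*y) + C4*cos(3^(1/8)*y)


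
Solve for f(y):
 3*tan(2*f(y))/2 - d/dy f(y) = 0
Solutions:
 f(y) = -asin(C1*exp(3*y))/2 + pi/2
 f(y) = asin(C1*exp(3*y))/2


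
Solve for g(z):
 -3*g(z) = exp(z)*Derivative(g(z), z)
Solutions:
 g(z) = C1*exp(3*exp(-z))


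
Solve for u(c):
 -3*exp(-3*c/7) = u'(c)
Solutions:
 u(c) = C1 + 7*exp(-3*c/7)


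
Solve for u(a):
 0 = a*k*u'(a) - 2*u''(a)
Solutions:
 u(a) = Piecewise((-sqrt(pi)*C1*erf(a*sqrt(-k)/2)/sqrt(-k) - C2, (k > 0) | (k < 0)), (-C1*a - C2, True))


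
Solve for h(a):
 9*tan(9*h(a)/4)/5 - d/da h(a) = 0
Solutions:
 h(a) = -4*asin(C1*exp(81*a/20))/9 + 4*pi/9
 h(a) = 4*asin(C1*exp(81*a/20))/9


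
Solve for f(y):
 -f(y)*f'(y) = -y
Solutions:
 f(y) = -sqrt(C1 + y^2)
 f(y) = sqrt(C1 + y^2)


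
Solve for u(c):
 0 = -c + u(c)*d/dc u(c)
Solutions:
 u(c) = -sqrt(C1 + c^2)
 u(c) = sqrt(C1 + c^2)


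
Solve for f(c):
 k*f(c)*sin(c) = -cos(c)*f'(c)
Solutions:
 f(c) = C1*exp(k*log(cos(c)))


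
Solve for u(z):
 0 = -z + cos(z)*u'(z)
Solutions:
 u(z) = C1 + Integral(z/cos(z), z)


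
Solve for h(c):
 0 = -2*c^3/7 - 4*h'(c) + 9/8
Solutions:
 h(c) = C1 - c^4/56 + 9*c/32


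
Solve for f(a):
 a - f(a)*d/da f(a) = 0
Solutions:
 f(a) = -sqrt(C1 + a^2)
 f(a) = sqrt(C1 + a^2)


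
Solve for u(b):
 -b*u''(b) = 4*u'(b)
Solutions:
 u(b) = C1 + C2/b^3


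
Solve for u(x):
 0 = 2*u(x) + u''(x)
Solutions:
 u(x) = C1*sin(sqrt(2)*x) + C2*cos(sqrt(2)*x)


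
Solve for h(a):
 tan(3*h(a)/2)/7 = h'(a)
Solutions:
 h(a) = -2*asin(C1*exp(3*a/14))/3 + 2*pi/3
 h(a) = 2*asin(C1*exp(3*a/14))/3


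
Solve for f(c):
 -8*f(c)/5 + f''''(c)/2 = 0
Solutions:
 f(c) = C1*exp(-2*5^(3/4)*c/5) + C2*exp(2*5^(3/4)*c/5) + C3*sin(2*5^(3/4)*c/5) + C4*cos(2*5^(3/4)*c/5)


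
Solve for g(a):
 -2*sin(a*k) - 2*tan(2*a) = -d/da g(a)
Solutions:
 g(a) = C1 + 2*Piecewise((-cos(a*k)/k, Ne(k, 0)), (0, True)) - log(cos(2*a))


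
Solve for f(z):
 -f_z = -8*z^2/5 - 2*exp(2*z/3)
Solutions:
 f(z) = C1 + 8*z^3/15 + 3*exp(2*z/3)


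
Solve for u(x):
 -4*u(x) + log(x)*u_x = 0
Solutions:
 u(x) = C1*exp(4*li(x))


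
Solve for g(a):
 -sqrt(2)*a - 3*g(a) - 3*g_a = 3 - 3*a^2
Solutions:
 g(a) = C1*exp(-a) + a^2 - 2*a - sqrt(2)*a/3 + sqrt(2)/3 + 1


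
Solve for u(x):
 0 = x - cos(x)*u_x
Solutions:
 u(x) = C1 + Integral(x/cos(x), x)


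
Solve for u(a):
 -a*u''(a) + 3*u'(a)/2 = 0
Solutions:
 u(a) = C1 + C2*a^(5/2)


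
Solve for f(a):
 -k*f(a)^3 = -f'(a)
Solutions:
 f(a) = -sqrt(2)*sqrt(-1/(C1 + a*k))/2
 f(a) = sqrt(2)*sqrt(-1/(C1 + a*k))/2


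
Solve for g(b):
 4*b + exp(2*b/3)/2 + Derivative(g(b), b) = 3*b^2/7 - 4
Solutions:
 g(b) = C1 + b^3/7 - 2*b^2 - 4*b - 3*exp(2*b/3)/4


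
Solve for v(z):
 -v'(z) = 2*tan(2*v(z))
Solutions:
 v(z) = -asin(C1*exp(-4*z))/2 + pi/2
 v(z) = asin(C1*exp(-4*z))/2


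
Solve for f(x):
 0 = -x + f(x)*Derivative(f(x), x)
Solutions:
 f(x) = -sqrt(C1 + x^2)
 f(x) = sqrt(C1 + x^2)


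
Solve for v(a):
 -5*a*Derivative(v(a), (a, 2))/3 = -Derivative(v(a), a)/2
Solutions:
 v(a) = C1 + C2*a^(13/10)


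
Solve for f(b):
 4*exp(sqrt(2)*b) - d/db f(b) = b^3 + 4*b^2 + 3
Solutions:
 f(b) = C1 - b^4/4 - 4*b^3/3 - 3*b + 2*sqrt(2)*exp(sqrt(2)*b)


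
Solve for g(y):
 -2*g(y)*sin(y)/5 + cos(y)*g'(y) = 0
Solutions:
 g(y) = C1/cos(y)^(2/5)


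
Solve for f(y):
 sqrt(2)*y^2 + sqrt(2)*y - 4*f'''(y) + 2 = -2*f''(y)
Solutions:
 f(y) = C1 + C2*y + C3*exp(y/2) - sqrt(2)*y^4/24 - 5*sqrt(2)*y^3/12 + y^2*(-5*sqrt(2) - 1)/2


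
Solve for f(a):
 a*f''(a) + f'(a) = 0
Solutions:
 f(a) = C1 + C2*log(a)


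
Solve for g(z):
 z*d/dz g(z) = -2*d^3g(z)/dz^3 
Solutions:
 g(z) = C1 + Integral(C2*airyai(-2^(2/3)*z/2) + C3*airybi(-2^(2/3)*z/2), z)


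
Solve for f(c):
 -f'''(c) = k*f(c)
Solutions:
 f(c) = C1*exp(c*(-k)^(1/3)) + C2*exp(c*(-k)^(1/3)*(-1 + sqrt(3)*I)/2) + C3*exp(-c*(-k)^(1/3)*(1 + sqrt(3)*I)/2)


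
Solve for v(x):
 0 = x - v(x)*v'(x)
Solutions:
 v(x) = -sqrt(C1 + x^2)
 v(x) = sqrt(C1 + x^2)


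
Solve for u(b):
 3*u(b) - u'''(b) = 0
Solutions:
 u(b) = C3*exp(3^(1/3)*b) + (C1*sin(3^(5/6)*b/2) + C2*cos(3^(5/6)*b/2))*exp(-3^(1/3)*b/2)


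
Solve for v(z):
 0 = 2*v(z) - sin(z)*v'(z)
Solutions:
 v(z) = C1*(cos(z) - 1)/(cos(z) + 1)


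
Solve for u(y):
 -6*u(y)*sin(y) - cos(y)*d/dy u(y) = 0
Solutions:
 u(y) = C1*cos(y)^6


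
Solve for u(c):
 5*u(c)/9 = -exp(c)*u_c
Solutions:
 u(c) = C1*exp(5*exp(-c)/9)


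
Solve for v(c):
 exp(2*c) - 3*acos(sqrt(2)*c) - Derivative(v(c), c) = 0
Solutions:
 v(c) = C1 - 3*c*acos(sqrt(2)*c) + 3*sqrt(2)*sqrt(1 - 2*c^2)/2 + exp(2*c)/2


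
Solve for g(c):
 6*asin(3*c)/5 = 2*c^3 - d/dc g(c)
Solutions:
 g(c) = C1 + c^4/2 - 6*c*asin(3*c)/5 - 2*sqrt(1 - 9*c^2)/5


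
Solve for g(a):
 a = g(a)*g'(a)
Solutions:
 g(a) = -sqrt(C1 + a^2)
 g(a) = sqrt(C1 + a^2)


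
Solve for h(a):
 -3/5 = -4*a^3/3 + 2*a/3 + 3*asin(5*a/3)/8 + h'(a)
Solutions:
 h(a) = C1 + a^4/3 - a^2/3 - 3*a*asin(5*a/3)/8 - 3*a/5 - 3*sqrt(9 - 25*a^2)/40


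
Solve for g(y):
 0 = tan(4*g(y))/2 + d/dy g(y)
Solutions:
 g(y) = -asin(C1*exp(-2*y))/4 + pi/4
 g(y) = asin(C1*exp(-2*y))/4


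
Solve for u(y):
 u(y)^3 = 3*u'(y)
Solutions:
 u(y) = -sqrt(6)*sqrt(-1/(C1 + y))/2
 u(y) = sqrt(6)*sqrt(-1/(C1 + y))/2


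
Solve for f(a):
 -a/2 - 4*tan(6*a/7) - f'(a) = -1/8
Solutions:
 f(a) = C1 - a^2/4 + a/8 + 14*log(cos(6*a/7))/3


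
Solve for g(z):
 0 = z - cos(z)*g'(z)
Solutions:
 g(z) = C1 + Integral(z/cos(z), z)


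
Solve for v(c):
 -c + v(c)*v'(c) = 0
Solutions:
 v(c) = -sqrt(C1 + c^2)
 v(c) = sqrt(C1 + c^2)


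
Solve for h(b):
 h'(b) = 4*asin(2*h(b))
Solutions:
 Integral(1/asin(2*_y), (_y, h(b))) = C1 + 4*b


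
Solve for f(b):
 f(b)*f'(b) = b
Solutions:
 f(b) = -sqrt(C1 + b^2)
 f(b) = sqrt(C1 + b^2)


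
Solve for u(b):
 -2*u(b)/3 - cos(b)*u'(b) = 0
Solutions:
 u(b) = C1*(sin(b) - 1)^(1/3)/(sin(b) + 1)^(1/3)


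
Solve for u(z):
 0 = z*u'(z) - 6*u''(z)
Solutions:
 u(z) = C1 + C2*erfi(sqrt(3)*z/6)


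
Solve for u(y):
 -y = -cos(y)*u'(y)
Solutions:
 u(y) = C1 + Integral(y/cos(y), y)


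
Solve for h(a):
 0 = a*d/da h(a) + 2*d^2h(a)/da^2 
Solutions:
 h(a) = C1 + C2*erf(a/2)


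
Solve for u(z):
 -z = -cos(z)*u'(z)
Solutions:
 u(z) = C1 + Integral(z/cos(z), z)


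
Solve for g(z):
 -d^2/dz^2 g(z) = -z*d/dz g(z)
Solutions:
 g(z) = C1 + C2*erfi(sqrt(2)*z/2)


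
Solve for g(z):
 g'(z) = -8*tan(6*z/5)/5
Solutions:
 g(z) = C1 + 4*log(cos(6*z/5))/3


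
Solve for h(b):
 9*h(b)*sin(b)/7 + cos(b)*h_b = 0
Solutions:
 h(b) = C1*cos(b)^(9/7)


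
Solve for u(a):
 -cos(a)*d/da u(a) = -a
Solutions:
 u(a) = C1 + Integral(a/cos(a), a)


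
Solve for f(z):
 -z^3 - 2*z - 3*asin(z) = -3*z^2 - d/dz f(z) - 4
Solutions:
 f(z) = C1 + z^4/4 - z^3 + z^2 + 3*z*asin(z) - 4*z + 3*sqrt(1 - z^2)


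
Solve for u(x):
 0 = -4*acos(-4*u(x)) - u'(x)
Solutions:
 Integral(1/acos(-4*_y), (_y, u(x))) = C1 - 4*x


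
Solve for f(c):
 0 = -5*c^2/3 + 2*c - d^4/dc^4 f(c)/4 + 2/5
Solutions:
 f(c) = C1 + C2*c + C3*c^2 + C4*c^3 - c^6/54 + c^5/15 + c^4/15


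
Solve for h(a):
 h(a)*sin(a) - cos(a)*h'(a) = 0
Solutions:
 h(a) = C1/cos(a)


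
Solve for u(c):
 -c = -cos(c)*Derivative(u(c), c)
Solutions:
 u(c) = C1 + Integral(c/cos(c), c)
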